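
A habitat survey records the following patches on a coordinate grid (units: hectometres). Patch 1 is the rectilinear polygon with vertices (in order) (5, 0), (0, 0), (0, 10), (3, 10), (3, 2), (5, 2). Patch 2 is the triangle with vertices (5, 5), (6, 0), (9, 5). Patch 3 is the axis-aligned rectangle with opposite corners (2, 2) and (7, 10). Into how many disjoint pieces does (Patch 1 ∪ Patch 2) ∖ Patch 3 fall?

(Patch 1 ∪ Patch 2) ∖ Patch 3 splits into 2 disjoint pieces (area 26, area 4.9).

2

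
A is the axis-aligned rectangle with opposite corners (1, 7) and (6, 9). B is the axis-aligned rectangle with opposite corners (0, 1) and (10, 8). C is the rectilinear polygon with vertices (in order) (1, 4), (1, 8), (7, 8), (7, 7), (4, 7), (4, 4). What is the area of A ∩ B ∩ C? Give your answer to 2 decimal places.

5.00

The intersection is the polygon with vertices (4,7), (1,7), (1,8), (6,8), (6,7).
By the shoelace formula its area is 5.00.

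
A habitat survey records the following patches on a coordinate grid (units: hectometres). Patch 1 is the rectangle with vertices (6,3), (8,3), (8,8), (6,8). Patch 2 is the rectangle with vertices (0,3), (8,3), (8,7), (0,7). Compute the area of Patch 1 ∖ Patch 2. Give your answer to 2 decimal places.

2.00

|Patch 1∩Patch 2|: x∈[6,8], y∈[3,7] → 2·4 = 8.
|Patch 1| = 10.
|Patch 1 ∖ Patch 2| = |Patch 1| − |Patch 1∩Patch 2| = 10 − 8 = 2.00.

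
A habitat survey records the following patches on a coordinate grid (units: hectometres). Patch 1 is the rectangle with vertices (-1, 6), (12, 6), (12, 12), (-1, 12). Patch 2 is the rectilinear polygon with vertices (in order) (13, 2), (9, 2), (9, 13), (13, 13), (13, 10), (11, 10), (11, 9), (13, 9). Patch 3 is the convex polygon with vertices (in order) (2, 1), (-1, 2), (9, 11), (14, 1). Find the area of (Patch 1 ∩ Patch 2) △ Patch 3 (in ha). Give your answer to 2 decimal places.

|Patch 1 ∩ Patch 2| = 17.
|(Patch 1 ∩ Patch 2) ∩ Patch 3| = 6.25.
|(Patch 1 ∩ Patch 2) △ Patch 3| = 17 + 78.5 − 12.5 = 83.00.

83.00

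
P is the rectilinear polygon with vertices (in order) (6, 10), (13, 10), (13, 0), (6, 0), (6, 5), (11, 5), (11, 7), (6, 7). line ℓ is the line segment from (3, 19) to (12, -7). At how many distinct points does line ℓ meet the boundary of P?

4

The segment meets the boundary at (7.846,5), (7.154,7), (9.577,0), (6.115,10).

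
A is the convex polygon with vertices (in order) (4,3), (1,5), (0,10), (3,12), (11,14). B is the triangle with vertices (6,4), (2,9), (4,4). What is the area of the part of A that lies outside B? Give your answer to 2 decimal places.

53.65

|A| = 58, |A∩B| = 4.3527.
|A ∖ B| = |A| − |A∩B| = 58 − 4.3527 = 53.65.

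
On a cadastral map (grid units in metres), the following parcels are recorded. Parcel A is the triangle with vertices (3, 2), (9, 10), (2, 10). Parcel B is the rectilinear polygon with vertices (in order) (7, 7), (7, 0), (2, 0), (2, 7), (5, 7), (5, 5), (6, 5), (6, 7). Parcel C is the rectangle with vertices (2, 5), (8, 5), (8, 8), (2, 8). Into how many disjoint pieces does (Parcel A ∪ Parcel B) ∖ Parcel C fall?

(Parcel A ∪ Parcel B) ∖ Parcel C splits into 2 disjoint pieces (area 12.25, area 25).

2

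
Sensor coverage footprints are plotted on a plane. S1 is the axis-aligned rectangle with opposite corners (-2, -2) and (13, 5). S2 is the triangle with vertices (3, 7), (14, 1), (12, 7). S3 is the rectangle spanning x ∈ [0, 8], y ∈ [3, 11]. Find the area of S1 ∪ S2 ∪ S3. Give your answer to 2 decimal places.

By inclusion–exclusion:
Individual areas: |S1| = 105, |S2| = 27, |S3| = 64.
|S1∩S2| = 10.7727.
|S1∩S3|: x∈[0,8], y∈[3,5] → 8·2 = 16.
|S2∩S3| = 6.8182.
|S1∩S2∩S3| = 0.4848.
|S1 ∪ S2 ∪ S3| = 196 − 33.5909 + 0.4848 = 162.89.

162.89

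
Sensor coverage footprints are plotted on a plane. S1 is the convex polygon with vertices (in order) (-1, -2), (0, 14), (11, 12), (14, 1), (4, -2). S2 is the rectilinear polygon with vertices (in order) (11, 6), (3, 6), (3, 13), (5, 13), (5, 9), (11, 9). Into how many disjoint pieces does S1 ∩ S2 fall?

S1 ∩ S2 is a single connected region.

1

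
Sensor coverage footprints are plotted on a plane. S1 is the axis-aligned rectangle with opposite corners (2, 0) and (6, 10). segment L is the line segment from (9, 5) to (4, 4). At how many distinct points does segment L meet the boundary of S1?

1

The segment meets the boundary at (6,4.4).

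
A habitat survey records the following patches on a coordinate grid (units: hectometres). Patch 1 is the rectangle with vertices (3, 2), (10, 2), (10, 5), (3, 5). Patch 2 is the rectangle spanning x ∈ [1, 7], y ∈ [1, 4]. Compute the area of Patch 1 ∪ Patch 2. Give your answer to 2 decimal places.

By inclusion–exclusion:
Individual areas: |Patch 1| = 21, |Patch 2| = 18.
|Patch 1∩Patch 2|: x∈[3,7], y∈[2,4] → 4·2 = 8.
|Patch 1 ∪ Patch 2| = 39 − 8 = 31.00.

31.00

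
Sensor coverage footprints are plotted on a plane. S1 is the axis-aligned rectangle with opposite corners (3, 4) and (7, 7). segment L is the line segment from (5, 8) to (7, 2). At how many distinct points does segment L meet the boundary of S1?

2

The segment meets the boundary at (6.333,4), (5.333,7).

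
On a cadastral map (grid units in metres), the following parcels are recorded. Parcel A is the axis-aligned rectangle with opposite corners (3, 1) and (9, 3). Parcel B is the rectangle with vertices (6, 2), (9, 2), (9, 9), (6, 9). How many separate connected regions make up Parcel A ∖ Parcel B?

1

Parcel A ∖ Parcel B is a single connected region.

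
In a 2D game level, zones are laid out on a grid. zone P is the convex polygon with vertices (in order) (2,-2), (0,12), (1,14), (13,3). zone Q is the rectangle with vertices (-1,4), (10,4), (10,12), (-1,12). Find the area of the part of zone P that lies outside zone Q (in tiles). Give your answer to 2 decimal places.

45.38

|zone P| = 99.5, |zone P∩zone Q| = 54.1218.
|zone P ∖ zone Q| = |zone P| − |zone P∩zone Q| = 99.5 − 54.1218 = 45.38.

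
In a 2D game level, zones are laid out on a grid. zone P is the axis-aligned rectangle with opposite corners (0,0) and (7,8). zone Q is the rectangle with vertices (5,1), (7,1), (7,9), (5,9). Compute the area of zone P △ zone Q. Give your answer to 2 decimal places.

44.00

|zone P∩zone Q|: x∈[5,7], y∈[1,8] → 2·7 = 14.
|zone P △ zone Q| = |zone P| + |zone Q| − 2·|zone P∩zone Q| = 56 + 16 − 28 = 44.00.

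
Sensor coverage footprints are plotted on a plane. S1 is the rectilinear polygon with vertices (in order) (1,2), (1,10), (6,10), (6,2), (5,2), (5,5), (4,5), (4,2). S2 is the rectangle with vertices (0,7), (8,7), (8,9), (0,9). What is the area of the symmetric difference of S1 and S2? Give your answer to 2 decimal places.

33.00

|S1| = 37, |S2| = 16, |S1∩S2| = 10.
|S1 △ S2| = |S1| + |S2| − 2·|S1∩S2| = 37 + 16 − 20 = 33.00.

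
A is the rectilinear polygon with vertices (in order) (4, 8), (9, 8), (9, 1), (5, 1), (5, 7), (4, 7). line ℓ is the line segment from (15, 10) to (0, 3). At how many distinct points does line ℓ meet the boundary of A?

2

The segment meets the boundary at (5,5.333), (9,7.2).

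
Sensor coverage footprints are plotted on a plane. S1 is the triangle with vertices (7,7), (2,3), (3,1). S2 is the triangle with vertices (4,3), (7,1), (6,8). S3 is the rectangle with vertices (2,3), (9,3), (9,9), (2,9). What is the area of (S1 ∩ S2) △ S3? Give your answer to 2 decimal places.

|S1 ∩ S2| = 2.1493.
|(S1 ∩ S2) ∩ S3| = 2.1237.
|(S1 ∩ S2) △ S3| = 2.1493 + 42 − 4.2474 = 39.90.

39.90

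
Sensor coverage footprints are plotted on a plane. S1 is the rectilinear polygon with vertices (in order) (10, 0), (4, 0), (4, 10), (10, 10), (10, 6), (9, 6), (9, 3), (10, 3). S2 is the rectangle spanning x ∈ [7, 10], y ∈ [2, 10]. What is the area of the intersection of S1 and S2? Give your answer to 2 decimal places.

21.00

The intersection is the polygon with vertices (10,10), (10,6), (9,6), (9,3), (10,3), (10,2), (7,2), (7,10).
By the shoelace formula its area is 21.00.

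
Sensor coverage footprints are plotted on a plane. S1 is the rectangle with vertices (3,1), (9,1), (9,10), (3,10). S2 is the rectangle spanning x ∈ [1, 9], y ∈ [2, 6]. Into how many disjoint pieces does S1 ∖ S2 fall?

S1 ∖ S2 splits into 2 disjoint pieces (area 6, area 24).

2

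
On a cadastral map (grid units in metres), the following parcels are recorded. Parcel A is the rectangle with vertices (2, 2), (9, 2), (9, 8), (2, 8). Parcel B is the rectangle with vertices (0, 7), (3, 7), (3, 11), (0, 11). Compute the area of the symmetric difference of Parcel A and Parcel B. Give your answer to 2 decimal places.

52.00

|Parcel A∩Parcel B|: x∈[2,3], y∈[7,8] → 1·1 = 1.
|Parcel A △ Parcel B| = |Parcel A| + |Parcel B| − 2·|Parcel A∩Parcel B| = 42 + 12 − 2 = 52.00.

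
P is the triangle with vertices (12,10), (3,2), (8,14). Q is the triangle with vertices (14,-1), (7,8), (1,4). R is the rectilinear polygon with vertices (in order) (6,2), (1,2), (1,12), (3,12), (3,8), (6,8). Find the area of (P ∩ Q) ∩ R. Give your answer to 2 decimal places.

The region (P ∩ Q) ∩ R is the polygon with vertices (3.442,3.061), (4.923,6.615), (6,7.333), (6,4.667), (3.966,2.859).
By the shoelace formula its area is 5.47.

5.47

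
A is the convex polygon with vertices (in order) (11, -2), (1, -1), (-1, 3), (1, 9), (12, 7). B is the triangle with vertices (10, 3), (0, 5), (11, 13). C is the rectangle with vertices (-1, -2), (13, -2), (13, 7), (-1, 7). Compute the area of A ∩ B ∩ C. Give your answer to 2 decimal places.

The intersection is the polygon with vertices (10,3), (0,5), (2.75,7), (10.4,7).
By the shoelace formula its area is 28.05.

28.05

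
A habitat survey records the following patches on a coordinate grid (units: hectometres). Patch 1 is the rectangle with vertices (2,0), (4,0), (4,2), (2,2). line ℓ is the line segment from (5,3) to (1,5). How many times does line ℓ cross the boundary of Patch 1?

0

The segment lies entirely outside Patch 1 and never meets its boundary.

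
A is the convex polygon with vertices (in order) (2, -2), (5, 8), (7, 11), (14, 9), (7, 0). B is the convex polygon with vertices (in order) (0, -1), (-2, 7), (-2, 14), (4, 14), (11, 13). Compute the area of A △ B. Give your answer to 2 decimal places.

157.04

|A| = 71.5, |B| = 106.5, |A∩B| = 10.4789.
|A △ B| = |A| + |B| − 2·|A∩B| = 71.5 + 106.5 − 20.9578 = 157.04.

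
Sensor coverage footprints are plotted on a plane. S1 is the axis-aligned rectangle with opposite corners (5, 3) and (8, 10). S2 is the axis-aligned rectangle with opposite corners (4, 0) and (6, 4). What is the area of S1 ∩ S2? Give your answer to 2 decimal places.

|S1∩S2|: x∈[5,6], y∈[3,4] → 1·1 = 1.

1.00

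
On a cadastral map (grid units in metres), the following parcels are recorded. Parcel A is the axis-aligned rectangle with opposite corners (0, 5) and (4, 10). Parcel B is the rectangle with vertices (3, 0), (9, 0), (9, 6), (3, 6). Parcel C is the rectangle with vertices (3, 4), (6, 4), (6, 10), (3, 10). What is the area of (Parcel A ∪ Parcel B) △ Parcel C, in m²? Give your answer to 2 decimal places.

|Parcel A ∪ Parcel B| = 55.
|(Parcel A ∪ Parcel B) ∩ Parcel C| = 10.
|(Parcel A ∪ Parcel B) △ Parcel C| = 55 + 18 − 20 = 53.00.

53.00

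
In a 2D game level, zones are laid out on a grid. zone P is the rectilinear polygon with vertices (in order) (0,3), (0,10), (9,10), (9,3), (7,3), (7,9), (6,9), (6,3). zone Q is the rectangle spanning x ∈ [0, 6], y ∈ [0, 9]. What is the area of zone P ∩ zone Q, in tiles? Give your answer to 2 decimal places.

The intersection is the polygon with vertices (0,9), (6,9), (6,3), (0,3).
By the shoelace formula its area is 36.00.

36.00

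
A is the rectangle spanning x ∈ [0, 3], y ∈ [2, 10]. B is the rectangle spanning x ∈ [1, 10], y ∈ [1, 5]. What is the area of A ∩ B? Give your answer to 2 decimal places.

6.00

|A∩B|: x∈[1,3], y∈[2,5] → 2·3 = 6.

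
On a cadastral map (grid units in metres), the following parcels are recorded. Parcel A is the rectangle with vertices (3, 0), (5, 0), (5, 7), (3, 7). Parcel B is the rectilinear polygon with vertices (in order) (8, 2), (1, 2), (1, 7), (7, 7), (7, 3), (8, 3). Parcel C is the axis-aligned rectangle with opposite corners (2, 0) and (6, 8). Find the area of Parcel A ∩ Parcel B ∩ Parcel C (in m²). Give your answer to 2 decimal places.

The intersection is the polygon with vertices (3,2), (3,7), (5,7), (5,2).
By the shoelace formula its area is 10.00.

10.00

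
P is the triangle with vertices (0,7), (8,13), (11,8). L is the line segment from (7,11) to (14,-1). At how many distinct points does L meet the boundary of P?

1

The segment meets the boundary at (8.863,7.806).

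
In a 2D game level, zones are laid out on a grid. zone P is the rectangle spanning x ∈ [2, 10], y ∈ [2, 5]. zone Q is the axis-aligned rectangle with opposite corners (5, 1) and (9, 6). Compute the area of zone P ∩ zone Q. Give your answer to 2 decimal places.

12.00

|zone P∩zone Q|: x∈[5,9], y∈[2,5] → 4·3 = 12.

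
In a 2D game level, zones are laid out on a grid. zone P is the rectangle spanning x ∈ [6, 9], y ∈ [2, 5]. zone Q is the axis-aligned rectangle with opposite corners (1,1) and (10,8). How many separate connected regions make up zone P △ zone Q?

1

zone P △ zone Q is a single connected region.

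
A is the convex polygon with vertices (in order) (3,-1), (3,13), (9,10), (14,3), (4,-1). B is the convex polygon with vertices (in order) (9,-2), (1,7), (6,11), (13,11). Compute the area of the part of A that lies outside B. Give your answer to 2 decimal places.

|A| = 92.5, |A∩B| = 64.1041.
|A ∖ B| = |A| − |A∩B| = 92.5 − 64.1041 = 28.40.

28.40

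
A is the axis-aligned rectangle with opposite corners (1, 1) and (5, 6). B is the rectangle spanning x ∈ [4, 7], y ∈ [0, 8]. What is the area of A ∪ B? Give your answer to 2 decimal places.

By inclusion–exclusion:
Individual areas: |A| = 20, |B| = 24.
|A∩B|: x∈[4,5], y∈[1,6] → 1·5 = 5.
|A ∪ B| = 44 − 5 = 39.00.

39.00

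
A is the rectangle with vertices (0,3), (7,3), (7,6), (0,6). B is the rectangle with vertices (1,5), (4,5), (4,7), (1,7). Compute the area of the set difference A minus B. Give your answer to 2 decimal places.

|A∩B|: x∈[1,4], y∈[5,6] → 3·1 = 3.
|A| = 21.
|A ∖ B| = |A| − |A∩B| = 21 − 3 = 18.00.

18.00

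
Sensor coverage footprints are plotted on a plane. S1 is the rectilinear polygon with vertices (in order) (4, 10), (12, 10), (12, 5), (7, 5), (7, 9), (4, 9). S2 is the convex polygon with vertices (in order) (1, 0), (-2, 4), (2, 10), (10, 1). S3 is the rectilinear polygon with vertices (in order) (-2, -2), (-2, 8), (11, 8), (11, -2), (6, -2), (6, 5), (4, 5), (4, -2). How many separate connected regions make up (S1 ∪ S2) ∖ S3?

3

(S1 ∪ S2) ∖ S3 splits into 3 disjoint pieces (area 16, area 3.1111, area 9.1111).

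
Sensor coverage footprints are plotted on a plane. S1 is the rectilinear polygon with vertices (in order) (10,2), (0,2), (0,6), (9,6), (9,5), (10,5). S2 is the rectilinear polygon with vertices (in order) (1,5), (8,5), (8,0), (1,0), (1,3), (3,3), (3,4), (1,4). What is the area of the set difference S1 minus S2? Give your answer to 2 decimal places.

|S1| = 39, |S1∩S2| = 19.
|S1 ∖ S2| = |S1| − |S1∩S2| = 39 − 19 = 20.00.

20.00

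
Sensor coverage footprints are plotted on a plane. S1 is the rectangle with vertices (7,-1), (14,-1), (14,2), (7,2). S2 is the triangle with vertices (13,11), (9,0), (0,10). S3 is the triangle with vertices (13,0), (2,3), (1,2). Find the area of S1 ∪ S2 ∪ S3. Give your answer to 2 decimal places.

93.06

By inclusion–exclusion:
Individual areas: |S1| = 21, |S2| = 69.5, |S3| = 7.
|S1∩S2| = 2.5273.
|S1∩S3| = 1.9091.
|S2∩S3| = 0.5951.
|S1∩S2∩S3| = 0.5951.
|S1 ∪ S2 ∪ S3| = 97.5 − 5.0315 + 0.5951 = 93.06.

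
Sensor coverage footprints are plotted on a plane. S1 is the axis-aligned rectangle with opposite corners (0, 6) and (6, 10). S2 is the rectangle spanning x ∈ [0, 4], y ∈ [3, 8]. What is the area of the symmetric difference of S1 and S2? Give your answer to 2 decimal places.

28.00

|S1∩S2|: x∈[0,4], y∈[6,8] → 4·2 = 8.
|S1 △ S2| = |S1| + |S2| − 2·|S1∩S2| = 24 + 20 − 16 = 28.00.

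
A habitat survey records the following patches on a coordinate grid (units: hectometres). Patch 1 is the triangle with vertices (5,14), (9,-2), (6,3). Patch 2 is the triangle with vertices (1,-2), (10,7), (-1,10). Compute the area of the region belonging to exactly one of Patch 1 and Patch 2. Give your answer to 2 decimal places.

|Patch 1| = 14, |Patch 2| = 63, |Patch 1∩Patch 2| = 5.6191.
|Patch 1 △ Patch 2| = |Patch 1| + |Patch 2| − 2·|Patch 1∩Patch 2| = 14 + 63 − 11.2382 = 65.76.

65.76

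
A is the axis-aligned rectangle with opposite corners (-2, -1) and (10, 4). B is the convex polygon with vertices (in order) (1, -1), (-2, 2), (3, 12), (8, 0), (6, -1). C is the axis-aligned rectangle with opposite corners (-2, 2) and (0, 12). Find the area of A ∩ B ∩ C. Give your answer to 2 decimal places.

3.00

The intersection is the polygon with vertices (-1,4), (0,4), (0,2), (-2,2).
By the shoelace formula its area is 3.00.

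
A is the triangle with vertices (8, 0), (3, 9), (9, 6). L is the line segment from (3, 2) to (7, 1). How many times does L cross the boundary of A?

The segment lies entirely outside A and never meets its boundary.

0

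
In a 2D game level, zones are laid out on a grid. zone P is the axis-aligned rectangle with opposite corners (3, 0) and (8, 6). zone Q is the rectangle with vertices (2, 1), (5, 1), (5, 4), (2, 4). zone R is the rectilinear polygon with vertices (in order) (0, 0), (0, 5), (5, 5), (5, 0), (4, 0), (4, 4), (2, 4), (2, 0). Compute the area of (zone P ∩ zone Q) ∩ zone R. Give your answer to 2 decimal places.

|zone P ∩ zone Q| = 6.
|(zone P ∩ zone Q) ∩ zone R| = 3.00.

3.00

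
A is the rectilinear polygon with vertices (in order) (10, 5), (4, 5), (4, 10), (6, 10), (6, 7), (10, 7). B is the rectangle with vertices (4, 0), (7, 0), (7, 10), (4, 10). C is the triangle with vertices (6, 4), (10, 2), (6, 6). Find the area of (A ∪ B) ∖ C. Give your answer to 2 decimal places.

|A ∪ B| = 36.
|(A ∪ B) ∩ C| = 1.75.
|(A ∪ B) ∖ C| = 36 − 1.75 = 34.25.

34.25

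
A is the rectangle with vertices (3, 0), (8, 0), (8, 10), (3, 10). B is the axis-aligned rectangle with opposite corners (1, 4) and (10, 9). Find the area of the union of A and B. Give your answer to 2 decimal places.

70.00

By inclusion–exclusion:
Individual areas: |A| = 50, |B| = 45.
|A∩B|: x∈[3,8], y∈[4,9] → 5·5 = 25.
|A ∪ B| = 95 − 25 = 70.00.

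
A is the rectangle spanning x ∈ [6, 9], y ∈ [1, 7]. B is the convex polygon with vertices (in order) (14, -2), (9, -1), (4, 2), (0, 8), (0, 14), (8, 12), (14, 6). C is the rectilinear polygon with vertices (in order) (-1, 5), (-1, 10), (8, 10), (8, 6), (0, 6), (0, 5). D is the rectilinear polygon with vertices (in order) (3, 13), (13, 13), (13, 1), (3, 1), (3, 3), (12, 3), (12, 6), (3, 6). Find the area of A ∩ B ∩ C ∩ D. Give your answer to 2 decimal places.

The intersection is the polygon with vertices (8,7), (8,6), (6,6), (6,7).
By the shoelace formula its area is 2.00.

2.00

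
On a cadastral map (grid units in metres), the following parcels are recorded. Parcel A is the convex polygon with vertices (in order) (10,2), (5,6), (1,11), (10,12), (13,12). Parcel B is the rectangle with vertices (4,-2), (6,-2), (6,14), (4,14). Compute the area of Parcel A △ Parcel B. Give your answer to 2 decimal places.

75.17

|Parcel A| = 64.5, |Parcel B| = 32, |Parcel A∩Parcel B| = 10.6639.
|Parcel A △ Parcel B| = |Parcel A| + |Parcel B| − 2·|Parcel A∩Parcel B| = 64.5 + 32 − 21.3278 = 75.17.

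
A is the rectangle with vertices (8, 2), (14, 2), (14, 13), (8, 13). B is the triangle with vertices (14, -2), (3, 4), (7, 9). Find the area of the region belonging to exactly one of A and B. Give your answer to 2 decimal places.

86.75

|A| = 66, |B| = 39.5, |A∩B| = 9.3766.
|A △ B| = |A| + |B| − 2·|A∩B| = 66 + 39.5 − 18.7532 = 86.75.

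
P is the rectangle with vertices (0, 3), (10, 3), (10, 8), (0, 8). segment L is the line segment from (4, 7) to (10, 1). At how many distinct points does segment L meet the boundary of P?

1

The segment meets the boundary at (8,3).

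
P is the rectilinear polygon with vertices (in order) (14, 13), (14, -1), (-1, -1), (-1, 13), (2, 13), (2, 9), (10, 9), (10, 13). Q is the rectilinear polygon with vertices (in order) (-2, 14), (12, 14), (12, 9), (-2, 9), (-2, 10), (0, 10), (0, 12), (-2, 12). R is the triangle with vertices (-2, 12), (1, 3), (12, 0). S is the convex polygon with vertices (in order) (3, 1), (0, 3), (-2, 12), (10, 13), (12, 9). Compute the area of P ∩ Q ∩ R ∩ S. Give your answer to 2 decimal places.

1.96

The intersection is the polygon with vertices (1.5,9), (-1,9), (-1,10), (0,10), (0,10.286).
By the shoelace formula its area is 1.96.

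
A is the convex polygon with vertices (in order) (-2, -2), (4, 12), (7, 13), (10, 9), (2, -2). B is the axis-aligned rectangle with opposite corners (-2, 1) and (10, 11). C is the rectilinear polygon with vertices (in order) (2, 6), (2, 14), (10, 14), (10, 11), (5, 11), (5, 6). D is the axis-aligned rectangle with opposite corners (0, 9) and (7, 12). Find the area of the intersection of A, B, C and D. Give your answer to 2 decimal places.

3.71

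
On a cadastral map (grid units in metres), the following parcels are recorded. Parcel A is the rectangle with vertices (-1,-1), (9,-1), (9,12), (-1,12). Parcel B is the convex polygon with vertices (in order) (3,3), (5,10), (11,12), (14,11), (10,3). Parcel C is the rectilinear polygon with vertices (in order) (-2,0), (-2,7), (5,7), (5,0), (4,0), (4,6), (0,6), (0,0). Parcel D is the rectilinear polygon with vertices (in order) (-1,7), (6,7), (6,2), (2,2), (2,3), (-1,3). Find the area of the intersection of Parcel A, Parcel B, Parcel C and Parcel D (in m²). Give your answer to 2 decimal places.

4.00

The intersection is the polygon with vertices (4,6), (3.857,6), (4.143,7), (5,7), (5,3), (4,3).
By the shoelace formula its area is 4.00.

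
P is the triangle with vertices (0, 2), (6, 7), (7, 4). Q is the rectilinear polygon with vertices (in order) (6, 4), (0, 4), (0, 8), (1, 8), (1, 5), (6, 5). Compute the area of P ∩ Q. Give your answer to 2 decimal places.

The intersection is the polygon with vertices (3.6,5), (6,5), (6,4), (2.4,4).
By the shoelace formula its area is 3.00.

3.00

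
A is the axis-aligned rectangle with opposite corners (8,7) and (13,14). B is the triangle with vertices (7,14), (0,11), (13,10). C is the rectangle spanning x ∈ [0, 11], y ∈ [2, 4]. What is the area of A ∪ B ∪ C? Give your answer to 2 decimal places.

72.63

By inclusion–exclusion:
Individual areas: |A| = 35, |B| = 23, |C| = 22.
|A∩B| = 7.3718.
|A∩C| = 0 (no overlap).
|B∩C| = 0.
|A∩B∩C| = 0.
|A ∪ B ∪ C| = 80 − 7.3718 + 0 = 72.63.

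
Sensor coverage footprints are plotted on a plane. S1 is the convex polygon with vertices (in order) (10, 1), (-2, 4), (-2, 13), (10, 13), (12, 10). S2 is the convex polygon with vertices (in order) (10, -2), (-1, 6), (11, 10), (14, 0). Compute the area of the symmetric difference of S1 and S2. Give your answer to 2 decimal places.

|S1| = 138, |S2| = 93, |S1∩S2| = 62.614.
|S1 △ S2| = |S1| + |S2| − 2·|S1∩S2| = 138 + 93 − 125.228 = 105.77.

105.77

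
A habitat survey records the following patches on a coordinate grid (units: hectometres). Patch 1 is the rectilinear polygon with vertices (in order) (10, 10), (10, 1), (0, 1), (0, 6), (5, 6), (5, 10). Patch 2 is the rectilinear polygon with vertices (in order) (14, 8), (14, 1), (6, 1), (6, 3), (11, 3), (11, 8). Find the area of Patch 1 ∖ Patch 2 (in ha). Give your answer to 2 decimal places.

|Patch 1| = 70, |Patch 1∩Patch 2| = 8.
|Patch 1 ∖ Patch 2| = |Patch 1| − |Patch 1∩Patch 2| = 70 − 8 = 62.00.

62.00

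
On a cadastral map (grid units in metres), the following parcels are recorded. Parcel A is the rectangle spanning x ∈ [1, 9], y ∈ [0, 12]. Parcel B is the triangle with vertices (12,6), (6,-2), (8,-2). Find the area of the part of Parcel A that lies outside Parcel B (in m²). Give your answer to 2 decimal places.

94.50

|Parcel A| = 96, |Parcel A∩Parcel B| = 1.5.
|Parcel A ∖ Parcel B| = |Parcel A| − |Parcel A∩Parcel B| = 96 − 1.5 = 94.50.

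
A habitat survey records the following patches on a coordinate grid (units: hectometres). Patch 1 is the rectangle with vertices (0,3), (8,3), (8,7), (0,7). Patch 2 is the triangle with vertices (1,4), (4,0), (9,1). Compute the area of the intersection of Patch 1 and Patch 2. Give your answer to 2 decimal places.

The intersection is the polygon with vertices (1.75,3), (1,4), (3.667,3).
By the shoelace formula its area is 0.96.

0.96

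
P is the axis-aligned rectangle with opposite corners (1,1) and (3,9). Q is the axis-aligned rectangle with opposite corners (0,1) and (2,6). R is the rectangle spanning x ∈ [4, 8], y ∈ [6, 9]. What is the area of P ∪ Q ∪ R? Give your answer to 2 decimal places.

33.00

By inclusion–exclusion:
Individual areas: |P| = 16, |Q| = 10, |R| = 12.
|P∩Q|: x∈[1,2], y∈[1,6] → 1·5 = 5.
|P∩R| = 0 (no overlap).
|Q∩R| = 0 (no overlap).
|P∩Q∩R| = 0.
|P ∪ Q ∪ R| = 38 − 5 + 0 = 33.00.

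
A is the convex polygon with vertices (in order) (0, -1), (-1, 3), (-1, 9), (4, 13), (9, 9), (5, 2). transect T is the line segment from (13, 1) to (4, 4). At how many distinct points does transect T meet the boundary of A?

The segment meets the boundary at (5.8,3.4).

1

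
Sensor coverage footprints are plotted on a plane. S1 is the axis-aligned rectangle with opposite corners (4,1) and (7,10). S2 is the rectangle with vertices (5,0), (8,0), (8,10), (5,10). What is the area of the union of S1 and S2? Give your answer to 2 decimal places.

39.00

By inclusion–exclusion:
Individual areas: |S1| = 27, |S2| = 30.
|S1∩S2|: x∈[5,7], y∈[1,10] → 2·9 = 18.
|S1 ∪ S2| = 57 − 18 = 39.00.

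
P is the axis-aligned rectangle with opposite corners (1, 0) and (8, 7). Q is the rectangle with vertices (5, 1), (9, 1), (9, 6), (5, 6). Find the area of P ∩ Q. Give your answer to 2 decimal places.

|P∩Q|: x∈[5,8], y∈[1,6] → 3·5 = 15.

15.00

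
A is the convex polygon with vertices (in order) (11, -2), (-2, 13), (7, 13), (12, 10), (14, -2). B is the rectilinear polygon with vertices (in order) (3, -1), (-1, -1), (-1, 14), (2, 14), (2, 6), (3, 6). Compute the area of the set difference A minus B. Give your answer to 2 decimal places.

|A| = 117, |A∩B| = 8.6538.
|A ∖ B| = |A| − |A∩B| = 117 − 8.6538 = 108.35.

108.35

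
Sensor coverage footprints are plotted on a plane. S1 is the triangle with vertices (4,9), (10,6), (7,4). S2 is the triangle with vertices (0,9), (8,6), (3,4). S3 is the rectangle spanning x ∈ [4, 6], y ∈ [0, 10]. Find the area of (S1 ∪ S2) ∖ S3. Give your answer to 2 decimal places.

|S1 ∪ S2| = 24.0484.
|(S1 ∪ S2) ∩ S3| = 6.529.
|(S1 ∪ S2) ∖ S3| = 24.0484 − 6.529 = 17.52.

17.52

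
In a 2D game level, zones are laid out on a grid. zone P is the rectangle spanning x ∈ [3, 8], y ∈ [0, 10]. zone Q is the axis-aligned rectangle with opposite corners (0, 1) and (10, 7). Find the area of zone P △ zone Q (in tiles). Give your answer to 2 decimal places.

|zone P∩zone Q|: x∈[3,8], y∈[1,7] → 5·6 = 30.
|zone P △ zone Q| = |zone P| + |zone Q| − 2·|zone P∩zone Q| = 50 + 60 − 60 = 50.00.

50.00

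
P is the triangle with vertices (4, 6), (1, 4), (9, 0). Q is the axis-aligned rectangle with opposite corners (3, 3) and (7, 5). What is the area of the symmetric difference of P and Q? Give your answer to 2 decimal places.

|P| = 14, |Q| = 8, |P∩Q| = 5.3333.
|P △ Q| = |P| + |Q| − 2·|P∩Q| = 14 + 8 − 10.6667 = 11.33.

11.33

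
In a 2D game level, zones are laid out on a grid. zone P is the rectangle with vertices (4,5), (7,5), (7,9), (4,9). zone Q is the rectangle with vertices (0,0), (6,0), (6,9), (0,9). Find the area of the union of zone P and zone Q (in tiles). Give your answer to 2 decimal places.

58.00

By inclusion–exclusion:
Individual areas: |zone P| = 12, |zone Q| = 54.
|zone P∩zone Q|: x∈[4,6], y∈[5,9] → 2·4 = 8.
|zone P ∪ zone Q| = 66 − 8 = 58.00.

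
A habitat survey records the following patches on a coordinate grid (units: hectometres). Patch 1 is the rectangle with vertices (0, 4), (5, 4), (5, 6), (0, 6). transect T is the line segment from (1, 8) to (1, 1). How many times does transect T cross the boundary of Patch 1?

The segment meets the boundary at (1,4), (1,6).

2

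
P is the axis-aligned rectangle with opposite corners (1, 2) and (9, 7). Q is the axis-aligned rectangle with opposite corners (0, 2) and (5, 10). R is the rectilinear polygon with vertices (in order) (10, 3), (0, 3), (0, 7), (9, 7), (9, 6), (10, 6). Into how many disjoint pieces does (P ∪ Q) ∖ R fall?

2

(P ∪ Q) ∖ R splits into 2 disjoint pieces (area 9, area 15).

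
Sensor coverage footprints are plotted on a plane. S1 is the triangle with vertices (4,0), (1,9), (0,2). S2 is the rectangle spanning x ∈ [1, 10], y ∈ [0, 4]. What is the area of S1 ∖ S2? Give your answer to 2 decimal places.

|S1| = 15, |S1∩S2| = 7.0833.
|S1 ∖ S2| = |S1| − |S1∩S2| = 15 − 7.0833 = 7.92.

7.92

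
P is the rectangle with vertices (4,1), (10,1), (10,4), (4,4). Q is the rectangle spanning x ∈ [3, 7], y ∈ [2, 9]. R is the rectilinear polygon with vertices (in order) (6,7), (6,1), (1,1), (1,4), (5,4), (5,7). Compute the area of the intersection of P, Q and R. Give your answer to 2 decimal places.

4.00

The intersection is the polygon with vertices (5,4), (6,4), (6,2), (4,2), (4,4).
By the shoelace formula its area is 4.00.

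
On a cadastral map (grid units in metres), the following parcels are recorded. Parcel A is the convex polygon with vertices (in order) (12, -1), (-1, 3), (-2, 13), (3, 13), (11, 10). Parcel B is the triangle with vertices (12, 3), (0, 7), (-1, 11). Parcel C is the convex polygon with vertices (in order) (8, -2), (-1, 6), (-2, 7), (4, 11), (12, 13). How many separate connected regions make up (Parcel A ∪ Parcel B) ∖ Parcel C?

(Parcel A ∪ Parcel B) ∖ Parcel C splits into 3 disjoint pieces (area 8.2426, area 24.2375, area 17.528).

3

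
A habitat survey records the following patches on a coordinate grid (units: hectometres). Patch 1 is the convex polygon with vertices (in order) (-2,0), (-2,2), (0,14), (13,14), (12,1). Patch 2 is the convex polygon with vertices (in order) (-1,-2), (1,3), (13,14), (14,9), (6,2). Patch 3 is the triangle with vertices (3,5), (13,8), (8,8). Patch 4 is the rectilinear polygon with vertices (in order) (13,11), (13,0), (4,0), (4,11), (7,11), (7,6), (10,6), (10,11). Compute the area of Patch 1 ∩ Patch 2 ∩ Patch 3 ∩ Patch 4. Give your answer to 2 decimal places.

3.57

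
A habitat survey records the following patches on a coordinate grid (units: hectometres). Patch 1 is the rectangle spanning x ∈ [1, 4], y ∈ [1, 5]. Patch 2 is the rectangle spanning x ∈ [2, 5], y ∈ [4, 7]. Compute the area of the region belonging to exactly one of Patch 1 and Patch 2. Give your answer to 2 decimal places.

17.00

|Patch 1∩Patch 2|: x∈[2,4], y∈[4,5] → 2·1 = 2.
|Patch 1 △ Patch 2| = |Patch 1| + |Patch 2| − 2·|Patch 1∩Patch 2| = 12 + 9 − 4 = 17.00.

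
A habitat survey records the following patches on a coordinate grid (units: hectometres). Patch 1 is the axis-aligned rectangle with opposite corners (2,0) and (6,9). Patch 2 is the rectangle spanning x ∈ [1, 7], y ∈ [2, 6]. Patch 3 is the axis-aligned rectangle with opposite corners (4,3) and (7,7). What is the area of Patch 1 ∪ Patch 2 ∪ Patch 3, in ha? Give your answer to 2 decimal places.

45.00

By inclusion–exclusion:
Individual areas: |Patch 1| = 36, |Patch 2| = 24, |Patch 3| = 12.
|Patch 1∩Patch 2|: x∈[2,6], y∈[2,6] → 4·4 = 16.
|Patch 1∩Patch 3|: x∈[4,6], y∈[3,7] → 2·4 = 8.
|Patch 2∩Patch 3|: x∈[4,7], y∈[3,6] → 3·3 = 9.
|Patch 1∩Patch 2∩Patch 3| = 6.
|Patch 1 ∪ Patch 2 ∪ Patch 3| = 72 − 33 + 6 = 45.00.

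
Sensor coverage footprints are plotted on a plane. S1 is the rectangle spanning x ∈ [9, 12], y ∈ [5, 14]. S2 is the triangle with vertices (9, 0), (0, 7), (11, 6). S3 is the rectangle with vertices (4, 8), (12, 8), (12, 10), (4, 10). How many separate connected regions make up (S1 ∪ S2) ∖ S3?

2

(S1 ∪ S2) ∖ S3 splits into 2 disjoint pieces (area 12, area 40.9848).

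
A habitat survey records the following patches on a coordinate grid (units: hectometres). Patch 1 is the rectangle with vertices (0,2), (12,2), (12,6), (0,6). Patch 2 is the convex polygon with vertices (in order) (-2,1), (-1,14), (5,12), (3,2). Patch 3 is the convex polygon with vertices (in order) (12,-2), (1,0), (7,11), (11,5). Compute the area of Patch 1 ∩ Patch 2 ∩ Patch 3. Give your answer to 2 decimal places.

The intersection is the polygon with vertices (3,2), (2.091,2), (3.526,4.632).
By the shoelace formula its area is 1.20.

1.20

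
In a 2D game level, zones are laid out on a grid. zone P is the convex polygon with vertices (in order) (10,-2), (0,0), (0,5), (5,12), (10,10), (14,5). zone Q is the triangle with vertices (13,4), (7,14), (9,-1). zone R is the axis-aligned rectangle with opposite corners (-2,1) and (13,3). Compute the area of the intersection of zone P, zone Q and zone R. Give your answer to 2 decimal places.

5.60

The intersection is the polygon with vertices (10.6,1), (8.733,1), (8.467,3), (12.2,3).
By the shoelace formula its area is 5.60.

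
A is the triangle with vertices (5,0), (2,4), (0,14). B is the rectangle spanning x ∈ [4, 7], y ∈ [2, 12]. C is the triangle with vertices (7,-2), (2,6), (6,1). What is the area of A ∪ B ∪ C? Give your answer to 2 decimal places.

By inclusion–exclusion:
Individual areas: |A| = 11, |B| = 30, |C| = 3.5.
|A∩B| = 0.1143.
|A∩C| = 0.5419.
|B∩C| = 0.7.
|A∩B∩C| = 0.
|A ∪ B ∪ C| = 44.5 − 1.3562 + 0 = 43.14.

43.14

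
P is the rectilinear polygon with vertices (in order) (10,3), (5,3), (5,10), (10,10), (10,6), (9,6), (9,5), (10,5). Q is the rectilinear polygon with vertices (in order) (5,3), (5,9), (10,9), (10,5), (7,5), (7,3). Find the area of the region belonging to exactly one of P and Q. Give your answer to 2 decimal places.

|P| = 34, |Q| = 24, |P∩Q| = 23.
|P △ Q| = |P| + |Q| − 2·|P∩Q| = 34 + 24 − 46 = 12.00.

12.00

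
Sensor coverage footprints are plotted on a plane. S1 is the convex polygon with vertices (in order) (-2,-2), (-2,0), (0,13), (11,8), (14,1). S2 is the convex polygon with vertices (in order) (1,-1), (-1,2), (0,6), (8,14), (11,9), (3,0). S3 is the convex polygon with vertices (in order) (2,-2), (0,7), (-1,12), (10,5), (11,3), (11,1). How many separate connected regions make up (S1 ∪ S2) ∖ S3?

(S1 ∪ S2) ∖ S3 splits into 2 disjoint pieces (area 22.9948, area 57.8252).

2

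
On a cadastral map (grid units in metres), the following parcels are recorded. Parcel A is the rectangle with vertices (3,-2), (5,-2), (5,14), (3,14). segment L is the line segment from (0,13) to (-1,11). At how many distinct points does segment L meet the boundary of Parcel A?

The segment lies entirely outside Parcel A and never meets its boundary.

0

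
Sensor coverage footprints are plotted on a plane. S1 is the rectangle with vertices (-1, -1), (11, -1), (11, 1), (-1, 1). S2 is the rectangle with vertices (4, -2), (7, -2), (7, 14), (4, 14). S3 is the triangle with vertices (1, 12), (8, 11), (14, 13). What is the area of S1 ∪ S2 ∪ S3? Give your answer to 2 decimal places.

By inclusion–exclusion:
Individual areas: |S1| = 24, |S2| = 48, |S3| = 10.
|S1∩S2|: x∈[4,7], y∈[-1,1] → 3·2 = 6.
|S1∩S3| = 0.
|S2∩S3| = 2.967.
|S1∩S2∩S3| = 0.
|S1 ∪ S2 ∪ S3| = 82 − 8.967 + 0 = 73.03.

73.03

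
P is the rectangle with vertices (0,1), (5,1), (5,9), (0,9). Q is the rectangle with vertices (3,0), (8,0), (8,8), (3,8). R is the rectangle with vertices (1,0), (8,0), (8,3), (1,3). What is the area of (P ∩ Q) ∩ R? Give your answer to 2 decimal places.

4.00

The region (P ∩ Q) ∩ R is the polygon with vertices (3,1), (3,3), (5,3), (5,1).
By the shoelace formula its area is 4.00.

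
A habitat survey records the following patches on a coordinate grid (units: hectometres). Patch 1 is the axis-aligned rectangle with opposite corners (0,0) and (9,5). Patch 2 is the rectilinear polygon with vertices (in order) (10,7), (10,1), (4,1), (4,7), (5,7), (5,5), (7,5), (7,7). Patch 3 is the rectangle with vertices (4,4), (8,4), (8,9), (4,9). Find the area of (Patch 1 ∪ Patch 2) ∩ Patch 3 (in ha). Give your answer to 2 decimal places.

|Patch 1 ∪ Patch 2| = 57.
|(Patch 1 ∪ Patch 2) ∩ Patch 3| = 8.00.

8.00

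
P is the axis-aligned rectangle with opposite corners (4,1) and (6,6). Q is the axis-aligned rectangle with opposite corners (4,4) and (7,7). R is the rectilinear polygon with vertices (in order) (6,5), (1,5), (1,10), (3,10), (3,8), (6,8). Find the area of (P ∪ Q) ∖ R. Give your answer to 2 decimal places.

|P ∪ Q| = 15.
|(P ∪ Q) ∩ R| = 4.
|(P ∪ Q) ∖ R| = 15 − 4 = 11.00.

11.00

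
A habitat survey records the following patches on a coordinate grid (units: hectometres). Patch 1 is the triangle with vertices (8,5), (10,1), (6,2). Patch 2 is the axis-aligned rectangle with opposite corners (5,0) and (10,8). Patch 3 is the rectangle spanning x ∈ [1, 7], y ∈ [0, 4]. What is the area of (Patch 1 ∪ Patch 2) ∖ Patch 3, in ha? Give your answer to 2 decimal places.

|Patch 1 ∪ Patch 2| = 40.
|(Patch 1 ∪ Patch 2) ∩ Patch 3| = 8.
|(Patch 1 ∪ Patch 2) ∖ Patch 3| = 40 − 8 = 32.00.

32.00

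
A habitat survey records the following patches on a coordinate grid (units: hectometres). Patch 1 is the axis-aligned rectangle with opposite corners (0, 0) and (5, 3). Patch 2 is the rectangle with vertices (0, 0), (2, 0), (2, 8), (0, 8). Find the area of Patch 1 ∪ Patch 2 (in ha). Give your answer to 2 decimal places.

By inclusion–exclusion:
Individual areas: |Patch 1| = 15, |Patch 2| = 16.
|Patch 1∩Patch 2|: x∈[0,2], y∈[0,3] → 2·3 = 6.
|Patch 1 ∪ Patch 2| = 31 − 6 = 25.00.

25.00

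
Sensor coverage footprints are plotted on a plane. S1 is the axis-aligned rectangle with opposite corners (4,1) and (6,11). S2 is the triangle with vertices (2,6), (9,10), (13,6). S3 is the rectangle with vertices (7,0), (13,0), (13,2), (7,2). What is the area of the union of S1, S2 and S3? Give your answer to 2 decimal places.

By inclusion–exclusion:
Individual areas: |S1| = 20, |S2| = 22, |S3| = 12.
|S1∩S2| = 3.4286.
|S1∩S3| = 0 (no overlap).
|S2∩S3| = 0.
|S1∩S2∩S3| = 0.
|S1 ∪ S2 ∪ S3| = 54 − 3.4286 + 0 = 50.57.

50.57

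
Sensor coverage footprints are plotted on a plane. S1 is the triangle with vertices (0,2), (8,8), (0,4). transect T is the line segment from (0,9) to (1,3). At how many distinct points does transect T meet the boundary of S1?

1

The segment meets the boundary at (0.769,4.385).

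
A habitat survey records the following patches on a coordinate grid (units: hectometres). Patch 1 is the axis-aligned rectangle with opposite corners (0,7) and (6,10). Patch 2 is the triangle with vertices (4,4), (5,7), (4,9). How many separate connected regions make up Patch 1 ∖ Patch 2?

1

Patch 1 ∖ Patch 2 is a single connected region.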